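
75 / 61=1.23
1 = 1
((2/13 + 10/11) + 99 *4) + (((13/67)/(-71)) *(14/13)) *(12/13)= 270100612/680251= 397.06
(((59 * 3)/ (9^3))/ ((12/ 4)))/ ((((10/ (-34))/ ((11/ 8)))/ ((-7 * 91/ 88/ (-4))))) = -638911/ 933120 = -0.68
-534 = -534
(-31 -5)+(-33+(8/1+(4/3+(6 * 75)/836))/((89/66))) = -104300/1691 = -61.68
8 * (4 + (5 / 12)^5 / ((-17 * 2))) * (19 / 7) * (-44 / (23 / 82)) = -289958053363 / 21282912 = -13623.98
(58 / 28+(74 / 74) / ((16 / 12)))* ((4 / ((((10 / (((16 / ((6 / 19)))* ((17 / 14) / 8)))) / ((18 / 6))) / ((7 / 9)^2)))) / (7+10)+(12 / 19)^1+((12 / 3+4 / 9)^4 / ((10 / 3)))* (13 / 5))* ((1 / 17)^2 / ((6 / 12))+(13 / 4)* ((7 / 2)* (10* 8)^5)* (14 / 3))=377858282913726342053413 / 2521851570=149833672769934.81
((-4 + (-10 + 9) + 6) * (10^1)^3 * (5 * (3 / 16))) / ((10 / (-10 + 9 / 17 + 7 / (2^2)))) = -196875 / 272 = -723.81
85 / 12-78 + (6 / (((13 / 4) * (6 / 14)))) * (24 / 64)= -10811 / 156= -69.30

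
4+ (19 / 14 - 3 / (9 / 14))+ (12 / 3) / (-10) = 61 / 210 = 0.29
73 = 73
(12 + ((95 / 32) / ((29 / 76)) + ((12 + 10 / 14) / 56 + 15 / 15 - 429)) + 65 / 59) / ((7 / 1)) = -136453369 / 2347492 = -58.13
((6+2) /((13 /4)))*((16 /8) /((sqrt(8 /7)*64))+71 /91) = sqrt(14) /52+2272 /1183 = 1.99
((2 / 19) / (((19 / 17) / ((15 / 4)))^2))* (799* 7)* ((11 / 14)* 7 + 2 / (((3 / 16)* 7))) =5108905875 / 109744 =46552.94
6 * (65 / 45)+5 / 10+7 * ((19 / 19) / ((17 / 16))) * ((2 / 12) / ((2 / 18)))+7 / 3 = 21.38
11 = 11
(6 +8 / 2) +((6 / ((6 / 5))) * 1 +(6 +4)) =25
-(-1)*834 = 834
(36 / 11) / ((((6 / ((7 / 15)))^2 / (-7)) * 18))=-343 / 44550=-0.01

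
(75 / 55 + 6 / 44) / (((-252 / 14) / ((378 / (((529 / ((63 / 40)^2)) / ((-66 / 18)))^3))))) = 194177156693751 / 1212710002688000000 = 0.00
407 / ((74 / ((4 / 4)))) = 11 / 2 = 5.50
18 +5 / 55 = 199 / 11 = 18.09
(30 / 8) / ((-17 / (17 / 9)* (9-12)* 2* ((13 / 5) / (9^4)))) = 18225 / 104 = 175.24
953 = 953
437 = 437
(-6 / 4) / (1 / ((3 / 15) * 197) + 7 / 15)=-8865 / 2908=-3.05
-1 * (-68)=68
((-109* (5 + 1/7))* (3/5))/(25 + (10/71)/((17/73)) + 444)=-14208804/19838455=-0.72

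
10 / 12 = 5 / 6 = 0.83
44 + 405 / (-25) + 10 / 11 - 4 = 1359 / 55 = 24.71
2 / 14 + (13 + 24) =260 / 7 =37.14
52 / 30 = 26 / 15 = 1.73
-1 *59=-59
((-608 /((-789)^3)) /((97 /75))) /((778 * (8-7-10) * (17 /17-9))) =0.00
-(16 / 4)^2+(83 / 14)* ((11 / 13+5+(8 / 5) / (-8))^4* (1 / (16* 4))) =1249806957843 / 15994160000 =78.14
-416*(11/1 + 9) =-8320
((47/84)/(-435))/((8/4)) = -47/73080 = -0.00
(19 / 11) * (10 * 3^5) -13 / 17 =784747 / 187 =4196.51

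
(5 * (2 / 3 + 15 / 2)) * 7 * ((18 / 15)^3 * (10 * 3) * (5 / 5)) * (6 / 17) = 444528 / 85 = 5229.74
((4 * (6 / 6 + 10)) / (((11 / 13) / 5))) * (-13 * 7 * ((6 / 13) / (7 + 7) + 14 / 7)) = -48100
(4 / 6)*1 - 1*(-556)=1670 / 3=556.67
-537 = -537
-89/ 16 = -5.56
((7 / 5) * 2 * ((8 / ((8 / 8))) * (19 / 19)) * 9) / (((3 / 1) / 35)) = 2352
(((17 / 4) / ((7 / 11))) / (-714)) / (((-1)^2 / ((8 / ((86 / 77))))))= -121 / 1806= -0.07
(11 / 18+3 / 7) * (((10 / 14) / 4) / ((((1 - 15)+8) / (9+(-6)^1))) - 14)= -34453 / 2352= -14.65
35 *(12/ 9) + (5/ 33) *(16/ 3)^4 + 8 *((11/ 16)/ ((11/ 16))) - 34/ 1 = 382922/ 2673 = 143.26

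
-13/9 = -1.44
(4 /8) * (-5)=-5 /2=-2.50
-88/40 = -11/5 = -2.20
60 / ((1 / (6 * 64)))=23040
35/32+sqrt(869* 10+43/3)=35/32+sqrt(78339)/3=94.39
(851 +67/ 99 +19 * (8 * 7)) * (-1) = -189652/ 99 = -1915.68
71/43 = 1.65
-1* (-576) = 576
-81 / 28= -2.89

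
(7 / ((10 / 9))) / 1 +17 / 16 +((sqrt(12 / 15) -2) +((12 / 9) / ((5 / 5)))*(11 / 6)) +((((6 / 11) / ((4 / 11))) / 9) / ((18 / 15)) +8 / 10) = 2*sqrt(5) / 5 +2099 / 240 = 9.64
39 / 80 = 0.49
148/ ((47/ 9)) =1332/ 47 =28.34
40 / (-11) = -40 / 11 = -3.64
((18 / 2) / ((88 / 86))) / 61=387 / 2684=0.14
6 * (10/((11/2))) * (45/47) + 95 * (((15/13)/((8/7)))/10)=2154615/107536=20.04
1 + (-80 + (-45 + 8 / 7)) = -860 / 7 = -122.86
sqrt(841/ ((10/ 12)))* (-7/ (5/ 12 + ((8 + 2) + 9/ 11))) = -26796* sqrt(30)/ 7415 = -19.79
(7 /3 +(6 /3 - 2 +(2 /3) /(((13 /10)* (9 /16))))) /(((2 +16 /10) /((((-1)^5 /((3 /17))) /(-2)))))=96815 /37908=2.55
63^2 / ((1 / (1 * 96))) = 381024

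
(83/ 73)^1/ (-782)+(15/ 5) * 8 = 1369981/ 57086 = 24.00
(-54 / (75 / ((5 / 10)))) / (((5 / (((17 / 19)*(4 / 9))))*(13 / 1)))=-68 / 30875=-0.00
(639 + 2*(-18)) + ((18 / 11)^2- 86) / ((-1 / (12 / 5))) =485799 / 605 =802.97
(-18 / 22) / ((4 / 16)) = -36 / 11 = -3.27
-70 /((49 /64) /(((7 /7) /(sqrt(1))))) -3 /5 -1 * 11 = -3606 /35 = -103.03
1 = 1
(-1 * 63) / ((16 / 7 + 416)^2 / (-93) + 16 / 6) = 287091 / 8561032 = 0.03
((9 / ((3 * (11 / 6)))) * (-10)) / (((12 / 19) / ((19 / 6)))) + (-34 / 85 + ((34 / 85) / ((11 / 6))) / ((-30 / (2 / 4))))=-45347 / 550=-82.45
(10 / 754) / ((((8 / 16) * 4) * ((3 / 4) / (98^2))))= 96040 / 1131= 84.92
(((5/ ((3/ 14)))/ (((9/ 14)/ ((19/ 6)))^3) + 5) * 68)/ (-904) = -2804657195/ 13345074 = -210.16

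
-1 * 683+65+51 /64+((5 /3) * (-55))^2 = 4484491 /576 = 7785.57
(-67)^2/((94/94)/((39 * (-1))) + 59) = 175071/2300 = 76.12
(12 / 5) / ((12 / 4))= 4 / 5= 0.80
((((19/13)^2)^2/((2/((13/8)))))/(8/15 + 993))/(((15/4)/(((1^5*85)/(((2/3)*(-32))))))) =-33231855/8381924096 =-0.00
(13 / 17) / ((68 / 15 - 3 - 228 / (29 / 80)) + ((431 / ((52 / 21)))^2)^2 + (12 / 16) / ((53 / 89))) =2191400989440 / 2630268059908828140367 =0.00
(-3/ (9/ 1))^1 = -1/ 3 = -0.33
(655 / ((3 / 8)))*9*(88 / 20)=69168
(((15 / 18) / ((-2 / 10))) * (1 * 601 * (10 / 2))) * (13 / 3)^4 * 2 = -2145645125 / 243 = -8829815.33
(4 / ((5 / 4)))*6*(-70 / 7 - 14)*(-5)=2304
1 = 1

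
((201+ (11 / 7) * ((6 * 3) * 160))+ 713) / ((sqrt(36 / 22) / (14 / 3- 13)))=-475975 * sqrt(22) / 63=-35436.84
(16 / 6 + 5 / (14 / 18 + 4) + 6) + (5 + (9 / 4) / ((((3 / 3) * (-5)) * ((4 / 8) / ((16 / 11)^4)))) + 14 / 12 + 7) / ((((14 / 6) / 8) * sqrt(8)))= 1253 / 129 + 573389 * sqrt(2) / 73205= 20.79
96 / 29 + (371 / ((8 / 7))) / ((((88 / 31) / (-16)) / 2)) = -3656.10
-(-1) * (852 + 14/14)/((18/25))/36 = 21325/648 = 32.91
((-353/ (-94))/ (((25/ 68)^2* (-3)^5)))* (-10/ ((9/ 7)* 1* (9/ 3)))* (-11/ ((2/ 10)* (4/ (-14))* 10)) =219948652/ 38545875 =5.71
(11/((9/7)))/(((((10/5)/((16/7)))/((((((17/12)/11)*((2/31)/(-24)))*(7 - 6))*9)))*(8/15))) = -85/1488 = -0.06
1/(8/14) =7/4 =1.75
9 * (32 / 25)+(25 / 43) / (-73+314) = 2985169 / 259075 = 11.52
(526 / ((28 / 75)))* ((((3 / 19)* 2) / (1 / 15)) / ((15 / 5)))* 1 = 295875 / 133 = 2224.62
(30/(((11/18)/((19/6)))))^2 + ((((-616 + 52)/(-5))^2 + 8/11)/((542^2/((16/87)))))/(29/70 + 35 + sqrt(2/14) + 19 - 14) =8592681577953280132/355567341216505 - 13514368 * sqrt(7)/19394582248173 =24166.12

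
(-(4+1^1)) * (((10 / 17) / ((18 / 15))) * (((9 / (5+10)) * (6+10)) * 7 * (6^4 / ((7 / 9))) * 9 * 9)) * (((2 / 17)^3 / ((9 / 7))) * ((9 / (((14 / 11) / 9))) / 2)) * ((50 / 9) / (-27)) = 15396480000 / 83521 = 184342.62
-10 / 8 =-5 / 4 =-1.25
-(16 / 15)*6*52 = -1664 / 5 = -332.80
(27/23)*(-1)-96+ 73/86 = -190531/1978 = -96.33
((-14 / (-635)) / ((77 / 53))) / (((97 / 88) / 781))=662288 / 61595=10.75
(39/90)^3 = 2197/27000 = 0.08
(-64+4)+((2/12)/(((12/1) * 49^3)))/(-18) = -9148386241/152473104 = -60.00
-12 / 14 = -6 / 7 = -0.86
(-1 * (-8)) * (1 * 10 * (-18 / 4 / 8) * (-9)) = 405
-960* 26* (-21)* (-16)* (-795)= 6667315200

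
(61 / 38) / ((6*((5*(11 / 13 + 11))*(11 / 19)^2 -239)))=-15067 / 12341484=-0.00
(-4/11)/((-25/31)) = 124/275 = 0.45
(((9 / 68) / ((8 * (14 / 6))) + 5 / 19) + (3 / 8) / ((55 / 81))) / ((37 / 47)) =153836029 / 147236320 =1.04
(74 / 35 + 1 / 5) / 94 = 81 / 3290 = 0.02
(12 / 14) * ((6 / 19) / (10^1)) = 18 / 665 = 0.03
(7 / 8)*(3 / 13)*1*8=21 / 13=1.62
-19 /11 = -1.73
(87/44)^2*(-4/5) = -7569/2420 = -3.13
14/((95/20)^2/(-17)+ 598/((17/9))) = 3808/85751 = 0.04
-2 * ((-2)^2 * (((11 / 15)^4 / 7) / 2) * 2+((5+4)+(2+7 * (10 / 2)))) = -32719628 / 354375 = -92.33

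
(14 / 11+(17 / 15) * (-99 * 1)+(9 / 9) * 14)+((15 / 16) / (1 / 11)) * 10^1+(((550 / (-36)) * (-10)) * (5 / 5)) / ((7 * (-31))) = 4720831 / 859320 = 5.49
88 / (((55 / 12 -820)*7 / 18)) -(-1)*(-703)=-48170993 / 68495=-703.28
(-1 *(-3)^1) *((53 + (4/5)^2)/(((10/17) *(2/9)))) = 615519/500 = 1231.04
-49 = -49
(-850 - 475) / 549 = -1325 / 549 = -2.41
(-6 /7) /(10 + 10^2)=-3 /385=-0.01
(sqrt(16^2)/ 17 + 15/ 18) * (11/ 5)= 1991/ 510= 3.90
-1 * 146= -146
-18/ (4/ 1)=-9/ 2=-4.50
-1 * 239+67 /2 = -411 /2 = -205.50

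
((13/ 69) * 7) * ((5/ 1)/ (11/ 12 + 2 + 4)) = 1820/ 1909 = 0.95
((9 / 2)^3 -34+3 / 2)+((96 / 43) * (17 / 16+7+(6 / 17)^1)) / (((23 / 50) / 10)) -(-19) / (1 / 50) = 190600097 / 134504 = 1417.06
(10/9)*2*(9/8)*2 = 5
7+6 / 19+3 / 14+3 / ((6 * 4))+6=14529 / 1064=13.66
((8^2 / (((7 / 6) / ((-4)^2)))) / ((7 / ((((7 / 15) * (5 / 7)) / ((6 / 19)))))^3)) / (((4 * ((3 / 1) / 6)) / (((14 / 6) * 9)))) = 877952 / 27783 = 31.60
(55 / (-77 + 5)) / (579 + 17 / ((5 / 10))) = -55 / 44136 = -0.00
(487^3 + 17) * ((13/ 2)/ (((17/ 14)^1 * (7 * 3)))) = 500505720/ 17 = 29441512.94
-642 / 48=-13.38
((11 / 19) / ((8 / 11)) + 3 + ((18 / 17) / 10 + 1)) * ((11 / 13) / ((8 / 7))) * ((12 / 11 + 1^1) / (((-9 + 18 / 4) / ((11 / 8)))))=-12462527 / 5374720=-2.32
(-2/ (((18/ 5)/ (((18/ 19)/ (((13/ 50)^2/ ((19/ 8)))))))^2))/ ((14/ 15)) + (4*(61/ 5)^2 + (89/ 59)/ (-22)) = 5347353503403/ 12975262300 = 412.12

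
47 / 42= 1.12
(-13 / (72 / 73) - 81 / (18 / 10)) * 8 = -4189 / 9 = -465.44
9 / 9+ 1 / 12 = 13 / 12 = 1.08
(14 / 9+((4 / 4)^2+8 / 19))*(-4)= -2036 / 171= -11.91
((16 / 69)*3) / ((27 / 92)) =2.37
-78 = -78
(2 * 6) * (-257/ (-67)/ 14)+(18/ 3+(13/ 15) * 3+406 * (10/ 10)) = 979947/ 2345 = 417.89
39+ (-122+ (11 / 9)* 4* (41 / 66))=-2159 / 27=-79.96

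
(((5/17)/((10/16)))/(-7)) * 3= -24/119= -0.20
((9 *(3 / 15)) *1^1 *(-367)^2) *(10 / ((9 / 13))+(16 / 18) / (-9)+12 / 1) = 287426326 / 45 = 6387251.69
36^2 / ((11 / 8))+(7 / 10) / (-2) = 207283 / 220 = 942.20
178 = 178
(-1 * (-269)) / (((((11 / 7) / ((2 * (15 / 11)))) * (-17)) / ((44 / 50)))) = -22596 / 935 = -24.17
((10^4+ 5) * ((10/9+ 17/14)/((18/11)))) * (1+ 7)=21497410/189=113742.91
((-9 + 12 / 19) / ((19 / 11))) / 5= -1749 / 1805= -0.97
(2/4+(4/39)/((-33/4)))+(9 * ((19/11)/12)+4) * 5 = 138815/5148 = 26.96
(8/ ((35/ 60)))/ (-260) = -24/ 455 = -0.05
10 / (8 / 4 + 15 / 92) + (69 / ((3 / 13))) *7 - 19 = 413646 / 199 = 2078.62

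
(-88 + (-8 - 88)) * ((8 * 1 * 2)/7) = -2944/7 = -420.57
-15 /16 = -0.94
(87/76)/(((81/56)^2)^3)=0.13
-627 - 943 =-1570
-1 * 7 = -7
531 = 531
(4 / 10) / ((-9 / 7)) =-14 / 45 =-0.31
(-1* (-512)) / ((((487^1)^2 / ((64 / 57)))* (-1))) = -32768 / 13518633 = -0.00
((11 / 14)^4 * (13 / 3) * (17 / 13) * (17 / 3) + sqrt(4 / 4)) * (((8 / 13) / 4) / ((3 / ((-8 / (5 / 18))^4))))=9111218577408 / 19508125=467047.38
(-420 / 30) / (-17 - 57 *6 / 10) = 35 / 128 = 0.27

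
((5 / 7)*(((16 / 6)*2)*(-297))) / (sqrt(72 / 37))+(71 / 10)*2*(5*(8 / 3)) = 568 / 3 - 660*sqrt(74) / 7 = -621.74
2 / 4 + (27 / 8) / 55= 0.56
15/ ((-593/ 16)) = -240/ 593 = -0.40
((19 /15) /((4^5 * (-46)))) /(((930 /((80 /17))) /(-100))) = 95 /6981696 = 0.00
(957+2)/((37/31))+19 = 30432/37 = 822.49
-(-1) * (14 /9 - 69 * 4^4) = -158962 /9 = -17662.44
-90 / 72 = -5 / 4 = -1.25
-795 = -795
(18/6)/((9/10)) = 10/3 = 3.33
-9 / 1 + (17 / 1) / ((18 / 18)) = 8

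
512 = 512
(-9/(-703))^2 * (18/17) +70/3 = 588113084/25204659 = 23.33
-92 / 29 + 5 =53 / 29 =1.83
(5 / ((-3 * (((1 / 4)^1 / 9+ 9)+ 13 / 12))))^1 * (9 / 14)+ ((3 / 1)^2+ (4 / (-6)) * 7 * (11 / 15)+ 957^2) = 915854.47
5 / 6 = 0.83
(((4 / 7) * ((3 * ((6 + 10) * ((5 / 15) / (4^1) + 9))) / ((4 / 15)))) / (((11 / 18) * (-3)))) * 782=-30685680 / 77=-398515.32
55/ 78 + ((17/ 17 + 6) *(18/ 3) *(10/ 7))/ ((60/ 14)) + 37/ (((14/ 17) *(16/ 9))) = 349243/ 8736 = 39.98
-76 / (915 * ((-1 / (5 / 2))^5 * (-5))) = -2375 / 1464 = -1.62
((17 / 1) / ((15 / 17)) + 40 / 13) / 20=4357 / 3900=1.12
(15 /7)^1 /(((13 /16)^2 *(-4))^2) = 61440 /199927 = 0.31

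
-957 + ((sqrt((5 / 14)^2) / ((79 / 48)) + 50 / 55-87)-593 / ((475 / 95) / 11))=-71398419 / 30415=-2347.47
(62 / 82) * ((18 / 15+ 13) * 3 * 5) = 6603 / 41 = 161.05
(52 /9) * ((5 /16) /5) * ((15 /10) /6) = 0.09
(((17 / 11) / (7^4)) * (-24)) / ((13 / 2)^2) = -0.00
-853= -853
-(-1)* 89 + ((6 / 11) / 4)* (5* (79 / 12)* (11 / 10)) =1503 / 16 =93.94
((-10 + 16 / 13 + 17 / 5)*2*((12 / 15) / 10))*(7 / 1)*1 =-9772 / 1625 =-6.01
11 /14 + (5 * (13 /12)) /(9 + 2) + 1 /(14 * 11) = 1.28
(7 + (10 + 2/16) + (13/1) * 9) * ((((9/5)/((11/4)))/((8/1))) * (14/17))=67599/7480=9.04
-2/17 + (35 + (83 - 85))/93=125/527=0.24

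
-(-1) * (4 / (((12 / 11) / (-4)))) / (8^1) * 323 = -3553 / 6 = -592.17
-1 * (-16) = 16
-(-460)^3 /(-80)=-1216700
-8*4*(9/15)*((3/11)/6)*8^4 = -196608/55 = -3574.69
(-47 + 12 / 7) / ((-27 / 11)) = 3487 / 189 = 18.45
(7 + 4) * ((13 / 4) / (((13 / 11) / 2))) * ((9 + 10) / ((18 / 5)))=11495 / 36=319.31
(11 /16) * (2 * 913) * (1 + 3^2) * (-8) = -100430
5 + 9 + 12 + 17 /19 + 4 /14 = 3615 /133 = 27.18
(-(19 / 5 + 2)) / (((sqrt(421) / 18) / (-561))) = 292842 * sqrt(421) / 2105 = 2854.45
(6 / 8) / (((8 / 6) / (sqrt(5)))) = 9*sqrt(5) / 16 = 1.26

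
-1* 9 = -9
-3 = -3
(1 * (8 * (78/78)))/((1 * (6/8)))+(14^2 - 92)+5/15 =115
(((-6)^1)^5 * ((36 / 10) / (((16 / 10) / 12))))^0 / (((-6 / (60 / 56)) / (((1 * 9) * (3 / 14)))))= -135 / 392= -0.34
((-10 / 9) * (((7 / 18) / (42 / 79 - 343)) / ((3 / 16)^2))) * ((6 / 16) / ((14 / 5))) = 0.00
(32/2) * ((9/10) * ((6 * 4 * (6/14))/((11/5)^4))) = 648000/102487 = 6.32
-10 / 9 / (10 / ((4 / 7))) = -4 / 63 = -0.06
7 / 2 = 3.50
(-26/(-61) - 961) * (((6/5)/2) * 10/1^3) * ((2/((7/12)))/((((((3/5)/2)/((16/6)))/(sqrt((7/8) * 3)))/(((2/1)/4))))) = -9375200 * sqrt(42)/427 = -142290.96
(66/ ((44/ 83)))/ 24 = 83/ 16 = 5.19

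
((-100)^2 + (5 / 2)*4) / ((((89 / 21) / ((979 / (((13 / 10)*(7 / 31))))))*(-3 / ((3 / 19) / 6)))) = -1312850 / 19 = -69097.37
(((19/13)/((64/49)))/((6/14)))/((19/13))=343/192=1.79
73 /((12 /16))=292 /3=97.33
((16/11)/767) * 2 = 32/8437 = 0.00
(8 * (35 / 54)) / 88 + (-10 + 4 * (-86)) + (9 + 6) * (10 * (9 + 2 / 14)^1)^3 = 2335630927337 / 203742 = 11463669.38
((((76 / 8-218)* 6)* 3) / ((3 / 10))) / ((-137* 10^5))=1251 / 1370000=0.00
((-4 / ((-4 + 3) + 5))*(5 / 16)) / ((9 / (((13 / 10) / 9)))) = -13 / 2592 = -0.01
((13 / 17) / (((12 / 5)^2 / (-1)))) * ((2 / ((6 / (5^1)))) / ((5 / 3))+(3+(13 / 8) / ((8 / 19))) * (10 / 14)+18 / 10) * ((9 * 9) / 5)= -2017899 / 121856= -16.56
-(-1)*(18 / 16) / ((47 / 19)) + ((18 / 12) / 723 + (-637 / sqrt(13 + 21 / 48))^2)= 588315520049 / 19482440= 30197.22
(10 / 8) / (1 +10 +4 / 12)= 15 / 136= 0.11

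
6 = 6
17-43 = -26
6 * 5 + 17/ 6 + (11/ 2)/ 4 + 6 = 965/ 24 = 40.21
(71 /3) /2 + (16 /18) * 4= 15.39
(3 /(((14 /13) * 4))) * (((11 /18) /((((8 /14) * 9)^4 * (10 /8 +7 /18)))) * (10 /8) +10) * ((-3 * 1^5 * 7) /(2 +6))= -25767026155 /1409384448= -18.28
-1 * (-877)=877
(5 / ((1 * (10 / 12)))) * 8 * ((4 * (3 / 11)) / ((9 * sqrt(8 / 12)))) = 32 * sqrt(6) / 11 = 7.13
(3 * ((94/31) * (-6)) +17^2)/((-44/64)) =-116272/341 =-340.97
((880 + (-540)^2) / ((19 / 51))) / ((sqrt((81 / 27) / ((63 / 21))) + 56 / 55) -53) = -205101600 / 13319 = -15399.17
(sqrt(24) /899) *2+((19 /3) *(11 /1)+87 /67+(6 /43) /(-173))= 4 *sqrt(6) /899+106108690 /1495239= 70.98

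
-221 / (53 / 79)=-329.42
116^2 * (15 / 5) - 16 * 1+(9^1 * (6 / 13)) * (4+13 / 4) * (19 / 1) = 1064029 / 26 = 40924.19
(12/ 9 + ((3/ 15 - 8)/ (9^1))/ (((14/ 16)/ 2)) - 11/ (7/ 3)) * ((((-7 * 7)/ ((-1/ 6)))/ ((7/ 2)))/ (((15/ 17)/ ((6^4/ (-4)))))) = 4134672/ 25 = 165386.88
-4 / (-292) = 1 / 73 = 0.01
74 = 74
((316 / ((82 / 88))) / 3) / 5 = 22.61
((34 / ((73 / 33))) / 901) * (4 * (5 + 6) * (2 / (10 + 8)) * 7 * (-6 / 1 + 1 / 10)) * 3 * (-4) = 799568 / 19345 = 41.33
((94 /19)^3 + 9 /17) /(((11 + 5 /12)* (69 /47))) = 2666151892 /367416053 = 7.26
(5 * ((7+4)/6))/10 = 11/12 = 0.92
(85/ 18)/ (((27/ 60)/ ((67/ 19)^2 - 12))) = 133450/ 29241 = 4.56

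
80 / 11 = 7.27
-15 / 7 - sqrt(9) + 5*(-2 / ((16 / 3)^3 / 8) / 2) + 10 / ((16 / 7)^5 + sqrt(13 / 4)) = -82623298410928339 / 15749437608995328 - 5649504980*sqrt(13) / 4394374332867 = -5.25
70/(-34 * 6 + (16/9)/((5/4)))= -1575/4558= -0.35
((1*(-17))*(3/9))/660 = -17/1980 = -0.01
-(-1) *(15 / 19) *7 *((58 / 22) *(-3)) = -9135 / 209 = -43.71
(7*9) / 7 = 9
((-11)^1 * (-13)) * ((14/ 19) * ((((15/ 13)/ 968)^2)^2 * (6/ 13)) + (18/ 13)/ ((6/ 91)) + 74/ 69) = 2358368707701484807529/ 747179337943593984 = 3156.36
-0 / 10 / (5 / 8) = 0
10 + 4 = 14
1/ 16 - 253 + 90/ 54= -12061/ 48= -251.27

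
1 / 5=0.20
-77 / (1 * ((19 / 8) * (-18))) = 308 / 171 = 1.80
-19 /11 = -1.73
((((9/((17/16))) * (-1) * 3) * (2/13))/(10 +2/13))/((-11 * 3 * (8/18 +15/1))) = 0.00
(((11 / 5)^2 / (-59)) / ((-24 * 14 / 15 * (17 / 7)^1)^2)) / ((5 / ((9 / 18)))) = -121 / 43650560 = -0.00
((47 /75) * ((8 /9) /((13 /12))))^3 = 3402072064 /25025203125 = 0.14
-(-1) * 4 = 4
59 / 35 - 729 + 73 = -22901 / 35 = -654.31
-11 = -11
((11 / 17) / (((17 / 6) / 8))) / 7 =528 / 2023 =0.26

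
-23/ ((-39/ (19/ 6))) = 437/ 234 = 1.87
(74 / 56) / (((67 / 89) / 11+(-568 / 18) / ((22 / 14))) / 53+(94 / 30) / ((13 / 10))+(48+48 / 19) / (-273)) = 4267757637 / 5967065684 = 0.72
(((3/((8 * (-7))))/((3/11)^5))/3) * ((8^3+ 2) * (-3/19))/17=41390107/732564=56.50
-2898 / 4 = -724.50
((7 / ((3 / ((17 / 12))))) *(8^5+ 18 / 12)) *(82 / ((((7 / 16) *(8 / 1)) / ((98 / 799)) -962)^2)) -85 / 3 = -111527509019 / 6148284921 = -18.14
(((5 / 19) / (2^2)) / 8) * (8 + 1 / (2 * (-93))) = 7435 / 113088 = 0.07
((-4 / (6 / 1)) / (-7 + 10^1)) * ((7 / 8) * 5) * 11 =-385 / 36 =-10.69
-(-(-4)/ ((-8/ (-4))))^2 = -4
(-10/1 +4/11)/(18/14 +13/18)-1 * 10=-41186/2783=-14.80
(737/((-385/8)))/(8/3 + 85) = -1608/9205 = -0.17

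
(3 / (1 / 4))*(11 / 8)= 33 / 2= 16.50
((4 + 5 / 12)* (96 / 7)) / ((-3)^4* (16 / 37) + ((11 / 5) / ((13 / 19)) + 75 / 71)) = 36200060 / 23486603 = 1.54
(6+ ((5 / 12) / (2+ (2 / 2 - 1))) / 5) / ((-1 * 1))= -145 / 24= -6.04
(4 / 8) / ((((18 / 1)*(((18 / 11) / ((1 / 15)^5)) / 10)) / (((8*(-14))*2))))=-616 / 12301875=-0.00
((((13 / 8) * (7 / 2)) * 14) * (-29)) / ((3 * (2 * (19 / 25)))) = -461825 / 912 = -506.39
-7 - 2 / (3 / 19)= -59 / 3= -19.67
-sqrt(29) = -5.39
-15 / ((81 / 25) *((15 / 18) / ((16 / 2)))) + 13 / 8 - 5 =-3443 / 72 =-47.82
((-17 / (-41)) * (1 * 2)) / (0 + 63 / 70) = 340 / 369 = 0.92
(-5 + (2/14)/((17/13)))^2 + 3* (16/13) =5083140/184093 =27.61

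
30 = 30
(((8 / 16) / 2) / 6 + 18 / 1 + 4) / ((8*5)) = 529 / 960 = 0.55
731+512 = 1243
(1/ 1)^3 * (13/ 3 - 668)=-1991/ 3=-663.67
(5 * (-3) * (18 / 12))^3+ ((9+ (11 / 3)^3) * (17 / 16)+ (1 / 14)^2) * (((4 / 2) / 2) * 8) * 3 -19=-35008157 / 3528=-9922.95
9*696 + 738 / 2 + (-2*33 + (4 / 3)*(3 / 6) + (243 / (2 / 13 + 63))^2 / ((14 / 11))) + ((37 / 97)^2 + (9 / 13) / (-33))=250612640676257045 / 38090362924614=6579.42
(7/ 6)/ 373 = 7/ 2238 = 0.00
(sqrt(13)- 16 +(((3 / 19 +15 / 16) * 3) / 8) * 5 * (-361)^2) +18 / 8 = sqrt(13) +34258945 / 128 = 267651.61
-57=-57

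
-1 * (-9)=9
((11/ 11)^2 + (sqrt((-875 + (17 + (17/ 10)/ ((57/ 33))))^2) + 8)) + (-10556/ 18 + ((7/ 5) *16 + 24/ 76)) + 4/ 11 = 302.65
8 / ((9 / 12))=32 / 3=10.67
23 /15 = 1.53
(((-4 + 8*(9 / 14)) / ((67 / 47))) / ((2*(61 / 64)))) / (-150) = -6016 / 2145675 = -0.00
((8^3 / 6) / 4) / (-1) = -64 / 3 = -21.33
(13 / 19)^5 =371293 / 2476099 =0.15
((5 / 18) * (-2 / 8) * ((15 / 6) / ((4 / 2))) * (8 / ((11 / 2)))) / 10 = -5 / 396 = -0.01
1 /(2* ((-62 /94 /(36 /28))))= -423 /434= -0.97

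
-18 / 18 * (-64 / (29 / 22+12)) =1408 / 293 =4.81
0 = 0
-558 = -558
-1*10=-10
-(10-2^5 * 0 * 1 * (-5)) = -10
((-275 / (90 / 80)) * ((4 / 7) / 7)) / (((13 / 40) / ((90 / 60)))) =-176000 / 1911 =-92.10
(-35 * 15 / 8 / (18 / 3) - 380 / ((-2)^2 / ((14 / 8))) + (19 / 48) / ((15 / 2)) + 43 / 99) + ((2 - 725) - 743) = -1642.70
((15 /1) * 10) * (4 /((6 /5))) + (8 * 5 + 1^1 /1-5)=536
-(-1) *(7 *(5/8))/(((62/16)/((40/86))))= 700/1333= 0.53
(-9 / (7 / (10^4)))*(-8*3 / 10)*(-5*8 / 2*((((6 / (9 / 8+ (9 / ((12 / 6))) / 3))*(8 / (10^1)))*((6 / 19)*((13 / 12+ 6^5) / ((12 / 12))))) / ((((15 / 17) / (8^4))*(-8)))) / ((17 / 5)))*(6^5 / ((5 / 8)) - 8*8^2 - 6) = 5250707478282240000 / 931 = 5639857656586723.95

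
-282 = -282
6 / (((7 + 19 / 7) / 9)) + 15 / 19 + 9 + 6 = 21.35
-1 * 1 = -1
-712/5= -142.40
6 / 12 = 1 / 2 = 0.50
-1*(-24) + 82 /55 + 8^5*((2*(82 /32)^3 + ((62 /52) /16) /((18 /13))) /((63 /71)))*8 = 310541889974 /31185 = 9958053.23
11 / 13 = 0.85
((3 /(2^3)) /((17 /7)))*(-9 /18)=-21 /272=-0.08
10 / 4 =5 / 2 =2.50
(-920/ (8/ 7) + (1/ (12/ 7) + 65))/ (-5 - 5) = 8873/ 120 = 73.94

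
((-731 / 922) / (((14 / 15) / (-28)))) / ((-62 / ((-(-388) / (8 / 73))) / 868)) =-543502155 / 461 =-1178963.46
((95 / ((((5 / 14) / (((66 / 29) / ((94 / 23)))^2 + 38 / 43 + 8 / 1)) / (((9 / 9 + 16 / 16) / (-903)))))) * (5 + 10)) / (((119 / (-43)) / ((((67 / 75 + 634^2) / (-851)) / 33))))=-10451637386524052 / 24872303680785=-420.21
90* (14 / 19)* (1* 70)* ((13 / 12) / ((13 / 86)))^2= 4530050 / 19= 238423.68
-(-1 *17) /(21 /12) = 68 /7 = 9.71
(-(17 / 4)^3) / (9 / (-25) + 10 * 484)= -0.02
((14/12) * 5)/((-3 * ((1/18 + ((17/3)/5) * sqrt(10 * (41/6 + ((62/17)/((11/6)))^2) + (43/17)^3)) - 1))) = -3850 * sqrt(11286496146)/2640784327 - 30597875/2640784327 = -0.17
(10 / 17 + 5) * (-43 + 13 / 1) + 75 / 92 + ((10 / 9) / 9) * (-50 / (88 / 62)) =-238544675 / 1393524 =-171.18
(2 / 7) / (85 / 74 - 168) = -148 / 86429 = -0.00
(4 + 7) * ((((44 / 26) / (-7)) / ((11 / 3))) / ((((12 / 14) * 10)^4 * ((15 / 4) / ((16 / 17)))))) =-3773 / 111881250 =-0.00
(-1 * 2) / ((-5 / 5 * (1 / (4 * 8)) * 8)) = 8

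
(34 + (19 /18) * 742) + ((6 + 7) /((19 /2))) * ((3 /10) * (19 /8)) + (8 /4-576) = 87911 /360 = 244.20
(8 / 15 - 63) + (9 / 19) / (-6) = -35651 / 570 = -62.55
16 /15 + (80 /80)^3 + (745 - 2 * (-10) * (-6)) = 9406 /15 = 627.07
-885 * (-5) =4425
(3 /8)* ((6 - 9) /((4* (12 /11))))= -33 /128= -0.26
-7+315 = 308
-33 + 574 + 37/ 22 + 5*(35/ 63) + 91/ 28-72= 188777/ 396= 476.71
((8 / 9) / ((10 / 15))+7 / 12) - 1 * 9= -85 / 12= -7.08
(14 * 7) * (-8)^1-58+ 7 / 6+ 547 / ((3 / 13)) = 3059 / 2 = 1529.50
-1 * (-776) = 776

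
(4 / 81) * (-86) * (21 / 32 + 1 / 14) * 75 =-175225 / 756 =-231.78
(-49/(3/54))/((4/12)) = -2646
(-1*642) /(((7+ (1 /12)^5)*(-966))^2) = -1104192995328 /78643130204130625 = -0.00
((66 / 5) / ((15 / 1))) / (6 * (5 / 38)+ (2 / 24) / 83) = 416328 / 373975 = 1.11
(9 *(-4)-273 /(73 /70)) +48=-18234 /73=-249.78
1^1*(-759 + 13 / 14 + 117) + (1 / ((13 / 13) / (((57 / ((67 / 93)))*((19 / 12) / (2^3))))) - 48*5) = -12988109 / 15008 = -865.41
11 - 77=-66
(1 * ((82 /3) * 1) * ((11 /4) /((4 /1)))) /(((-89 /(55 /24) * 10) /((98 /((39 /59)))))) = -14342251 /1999296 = -7.17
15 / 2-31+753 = 1459 / 2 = 729.50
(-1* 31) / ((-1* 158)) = 0.20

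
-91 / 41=-2.22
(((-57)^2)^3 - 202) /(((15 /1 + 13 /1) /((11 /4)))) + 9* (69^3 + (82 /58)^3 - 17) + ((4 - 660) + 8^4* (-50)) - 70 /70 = 9208531051147009 /2731568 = 3371152045.69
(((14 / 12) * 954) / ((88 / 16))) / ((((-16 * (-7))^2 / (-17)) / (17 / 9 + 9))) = -2.99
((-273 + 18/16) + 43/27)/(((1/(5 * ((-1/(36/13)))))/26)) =49331945/3888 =12688.26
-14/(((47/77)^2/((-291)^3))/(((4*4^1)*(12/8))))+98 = 22223066238.62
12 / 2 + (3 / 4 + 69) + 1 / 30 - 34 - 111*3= -17473 / 60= -291.22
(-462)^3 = -98611128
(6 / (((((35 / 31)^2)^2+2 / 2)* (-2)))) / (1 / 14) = -19393941 / 1212073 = -16.00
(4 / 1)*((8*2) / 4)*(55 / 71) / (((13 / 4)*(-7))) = -3520 / 6461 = -0.54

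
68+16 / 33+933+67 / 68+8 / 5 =11265667 / 11220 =1004.07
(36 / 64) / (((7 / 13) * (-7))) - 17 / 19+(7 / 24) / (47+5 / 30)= -4374865 / 4215568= -1.04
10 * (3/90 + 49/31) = 1501/93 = 16.14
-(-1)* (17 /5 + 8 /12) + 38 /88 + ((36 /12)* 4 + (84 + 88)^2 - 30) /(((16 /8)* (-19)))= -9700369 /12540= -773.55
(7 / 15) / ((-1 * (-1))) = 7 / 15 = 0.47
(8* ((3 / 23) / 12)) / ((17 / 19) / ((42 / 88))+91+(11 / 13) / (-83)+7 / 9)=2583126 / 2781732493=0.00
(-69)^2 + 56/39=185735/39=4762.44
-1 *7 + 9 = 2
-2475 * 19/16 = -47025/16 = -2939.06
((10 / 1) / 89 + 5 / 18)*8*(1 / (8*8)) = 625 / 12816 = 0.05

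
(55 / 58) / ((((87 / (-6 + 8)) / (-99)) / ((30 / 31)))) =-54450 / 26071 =-2.09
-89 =-89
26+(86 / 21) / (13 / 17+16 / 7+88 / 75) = 26.97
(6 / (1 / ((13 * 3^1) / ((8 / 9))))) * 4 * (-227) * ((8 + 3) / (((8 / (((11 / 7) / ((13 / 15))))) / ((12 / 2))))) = -100117215 / 28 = -3575614.82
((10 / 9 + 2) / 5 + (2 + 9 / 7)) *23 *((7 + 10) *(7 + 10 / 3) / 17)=877703 / 945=928.79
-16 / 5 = -3.20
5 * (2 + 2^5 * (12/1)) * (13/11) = 2280.91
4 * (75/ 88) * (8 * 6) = 1800/ 11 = 163.64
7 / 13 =0.54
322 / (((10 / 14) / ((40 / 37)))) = 18032 / 37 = 487.35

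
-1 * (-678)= 678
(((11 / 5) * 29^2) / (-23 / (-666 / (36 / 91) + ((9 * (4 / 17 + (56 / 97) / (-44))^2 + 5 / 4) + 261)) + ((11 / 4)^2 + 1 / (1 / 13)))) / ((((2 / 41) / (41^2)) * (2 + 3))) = 619658.72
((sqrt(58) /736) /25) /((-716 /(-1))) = sqrt(58) /13174400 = 0.00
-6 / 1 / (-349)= 6 / 349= 0.02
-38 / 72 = -19 / 36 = -0.53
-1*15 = -15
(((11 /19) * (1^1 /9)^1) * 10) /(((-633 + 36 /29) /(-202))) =644380 /3132891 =0.21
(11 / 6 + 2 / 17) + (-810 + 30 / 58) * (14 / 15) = -2229049 / 2958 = -753.57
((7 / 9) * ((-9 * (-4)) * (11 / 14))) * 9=198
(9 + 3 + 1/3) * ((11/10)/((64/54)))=3663/320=11.45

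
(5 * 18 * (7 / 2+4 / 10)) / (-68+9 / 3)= -27 / 5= -5.40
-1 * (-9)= 9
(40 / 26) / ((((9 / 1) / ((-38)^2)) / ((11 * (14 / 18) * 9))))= 2223760 / 117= 19006.50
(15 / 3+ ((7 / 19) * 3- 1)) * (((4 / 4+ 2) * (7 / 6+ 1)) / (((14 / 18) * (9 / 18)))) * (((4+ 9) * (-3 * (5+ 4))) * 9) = -35851491 / 133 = -269560.08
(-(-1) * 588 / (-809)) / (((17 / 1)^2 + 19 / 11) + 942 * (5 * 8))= -1078 / 56316917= -0.00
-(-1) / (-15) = -1 / 15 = -0.07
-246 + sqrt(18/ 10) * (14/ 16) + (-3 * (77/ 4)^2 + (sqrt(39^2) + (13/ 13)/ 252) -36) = -1365521/ 1008 + 21 * sqrt(5)/ 40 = -1353.51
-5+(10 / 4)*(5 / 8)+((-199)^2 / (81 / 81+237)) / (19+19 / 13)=1188767 / 253232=4.69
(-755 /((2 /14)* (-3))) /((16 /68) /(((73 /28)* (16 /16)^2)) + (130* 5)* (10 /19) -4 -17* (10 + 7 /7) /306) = 106812870 /20468321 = 5.22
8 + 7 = 15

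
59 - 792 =-733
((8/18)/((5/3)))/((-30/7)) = -14/225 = -0.06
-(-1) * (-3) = -3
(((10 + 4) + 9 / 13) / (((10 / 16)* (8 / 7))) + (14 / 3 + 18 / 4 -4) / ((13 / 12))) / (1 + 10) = 1647 / 715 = 2.30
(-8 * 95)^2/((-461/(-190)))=109744000/461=238056.40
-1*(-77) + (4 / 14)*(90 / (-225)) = 2691 / 35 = 76.89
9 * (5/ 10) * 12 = 54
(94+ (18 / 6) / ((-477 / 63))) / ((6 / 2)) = 4961 / 159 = 31.20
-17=-17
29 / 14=2.07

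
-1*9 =-9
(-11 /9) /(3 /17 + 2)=-187 /333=-0.56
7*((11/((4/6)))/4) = 231/8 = 28.88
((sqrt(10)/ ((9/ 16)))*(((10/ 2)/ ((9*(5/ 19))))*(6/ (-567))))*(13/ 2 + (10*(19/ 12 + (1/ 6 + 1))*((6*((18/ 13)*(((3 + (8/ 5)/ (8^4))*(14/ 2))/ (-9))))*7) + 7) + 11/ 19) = 235093123*sqrt(10)/ 1592136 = 466.94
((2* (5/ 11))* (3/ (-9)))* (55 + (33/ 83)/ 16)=-33215/ 1992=-16.67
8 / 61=0.13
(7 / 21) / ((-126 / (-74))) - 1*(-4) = 793 / 189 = 4.20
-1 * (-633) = 633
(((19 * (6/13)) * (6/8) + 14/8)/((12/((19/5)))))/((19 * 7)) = 433/21840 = 0.02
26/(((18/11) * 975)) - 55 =-37114/675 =-54.98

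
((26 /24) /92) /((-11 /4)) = -13 /3036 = -0.00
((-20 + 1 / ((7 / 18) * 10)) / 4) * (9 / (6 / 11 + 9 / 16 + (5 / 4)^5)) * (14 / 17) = -35025408 / 3982675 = -8.79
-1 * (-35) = 35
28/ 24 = 1.17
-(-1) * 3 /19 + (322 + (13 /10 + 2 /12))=92233 /285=323.62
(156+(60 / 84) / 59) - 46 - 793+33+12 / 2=-265967 / 413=-643.99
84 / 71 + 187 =13361 / 71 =188.18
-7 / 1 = -7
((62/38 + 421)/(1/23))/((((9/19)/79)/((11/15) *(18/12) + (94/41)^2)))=51967019467/5043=10304782.76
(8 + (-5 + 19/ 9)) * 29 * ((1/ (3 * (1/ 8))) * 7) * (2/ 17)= 149408/ 459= 325.51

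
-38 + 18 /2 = -29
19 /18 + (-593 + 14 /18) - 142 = -4399 /6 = -733.17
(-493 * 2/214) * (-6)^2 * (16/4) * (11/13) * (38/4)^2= -70477308/1391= -50666.65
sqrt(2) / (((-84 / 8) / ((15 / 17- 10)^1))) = 310*sqrt(2) / 357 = 1.23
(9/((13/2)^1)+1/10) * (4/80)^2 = 193/52000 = 0.00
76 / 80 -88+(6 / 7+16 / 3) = -33961 / 420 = -80.86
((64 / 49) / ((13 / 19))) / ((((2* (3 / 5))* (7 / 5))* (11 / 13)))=15200 / 11319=1.34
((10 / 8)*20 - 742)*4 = -2868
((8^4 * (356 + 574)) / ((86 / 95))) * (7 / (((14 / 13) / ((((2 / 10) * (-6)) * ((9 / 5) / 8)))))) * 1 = -317551104 / 43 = -7384909.40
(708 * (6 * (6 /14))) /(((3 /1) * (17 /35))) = 21240 /17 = 1249.41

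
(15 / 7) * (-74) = -1110 / 7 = -158.57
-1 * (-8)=8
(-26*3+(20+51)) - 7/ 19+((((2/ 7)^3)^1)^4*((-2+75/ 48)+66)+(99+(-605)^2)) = 96282983493293752/ 262984456819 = 366116.63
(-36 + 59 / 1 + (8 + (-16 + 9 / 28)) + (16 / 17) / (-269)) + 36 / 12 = 2345501 / 128044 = 18.32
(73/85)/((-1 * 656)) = -73/55760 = -0.00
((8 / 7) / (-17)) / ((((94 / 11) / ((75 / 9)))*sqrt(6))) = -550*sqrt(6) / 50337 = -0.03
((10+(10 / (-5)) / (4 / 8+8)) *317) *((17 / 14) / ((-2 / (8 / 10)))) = -52622 / 35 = -1503.49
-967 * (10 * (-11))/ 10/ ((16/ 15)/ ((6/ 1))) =478665/ 8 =59833.12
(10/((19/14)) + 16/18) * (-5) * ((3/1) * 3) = -7060/19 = -371.58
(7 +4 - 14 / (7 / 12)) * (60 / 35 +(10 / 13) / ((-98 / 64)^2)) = -63748 / 2401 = -26.55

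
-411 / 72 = -5.71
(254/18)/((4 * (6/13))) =1651/216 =7.64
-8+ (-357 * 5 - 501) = -2294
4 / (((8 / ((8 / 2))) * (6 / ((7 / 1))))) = 7 / 3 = 2.33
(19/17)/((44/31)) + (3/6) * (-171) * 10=-854.21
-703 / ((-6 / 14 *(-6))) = -4921 / 18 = -273.39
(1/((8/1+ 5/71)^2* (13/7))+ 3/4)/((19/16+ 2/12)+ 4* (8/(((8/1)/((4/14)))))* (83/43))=15586958716/73182454683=0.21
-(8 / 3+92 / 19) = -428 / 57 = -7.51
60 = 60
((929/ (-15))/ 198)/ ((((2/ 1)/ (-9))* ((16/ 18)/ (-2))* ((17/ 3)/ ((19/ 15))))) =-52953/ 74800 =-0.71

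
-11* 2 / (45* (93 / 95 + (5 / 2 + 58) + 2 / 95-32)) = -44 / 2655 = -0.02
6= 6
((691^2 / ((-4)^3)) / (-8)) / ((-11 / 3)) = -1432443 / 5632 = -254.34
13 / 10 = 1.30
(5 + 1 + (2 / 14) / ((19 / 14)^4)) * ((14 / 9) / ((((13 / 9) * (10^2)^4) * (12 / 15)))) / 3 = 2755949 / 101650380000000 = 0.00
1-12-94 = -105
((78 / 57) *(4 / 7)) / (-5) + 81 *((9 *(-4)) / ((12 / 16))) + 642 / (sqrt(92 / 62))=-2585624 / 665 + 321 *sqrt(1426) / 23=-3361.12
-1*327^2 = -106929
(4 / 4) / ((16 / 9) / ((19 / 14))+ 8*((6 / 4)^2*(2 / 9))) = 171 / 908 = 0.19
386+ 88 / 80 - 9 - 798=-419.90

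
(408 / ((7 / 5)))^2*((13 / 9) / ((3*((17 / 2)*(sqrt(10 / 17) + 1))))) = 12022400 / 1029 - 707200*sqrt(170) / 1029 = 2722.68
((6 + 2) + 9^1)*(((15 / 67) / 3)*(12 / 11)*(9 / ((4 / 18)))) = 41310 / 737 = 56.05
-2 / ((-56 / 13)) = 13 / 28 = 0.46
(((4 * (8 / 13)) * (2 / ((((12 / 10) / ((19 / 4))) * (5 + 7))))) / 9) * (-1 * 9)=-190 / 117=-1.62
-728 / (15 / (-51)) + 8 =12416 / 5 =2483.20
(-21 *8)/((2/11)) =-924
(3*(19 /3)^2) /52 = 361 /156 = 2.31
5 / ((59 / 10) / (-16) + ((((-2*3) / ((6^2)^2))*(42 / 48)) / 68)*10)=-1468800 / 108499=-13.54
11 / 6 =1.83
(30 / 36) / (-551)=-5 / 3306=-0.00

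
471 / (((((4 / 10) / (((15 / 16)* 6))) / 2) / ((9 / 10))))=190755 / 16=11922.19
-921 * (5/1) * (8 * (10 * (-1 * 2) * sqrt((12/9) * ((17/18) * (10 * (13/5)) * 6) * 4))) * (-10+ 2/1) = -165230217.85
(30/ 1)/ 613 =30/ 613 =0.05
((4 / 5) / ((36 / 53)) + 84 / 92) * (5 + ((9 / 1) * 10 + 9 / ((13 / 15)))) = 592936 / 2691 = 220.34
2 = 2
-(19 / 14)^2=-361 / 196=-1.84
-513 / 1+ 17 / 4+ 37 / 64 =-508.17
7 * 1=7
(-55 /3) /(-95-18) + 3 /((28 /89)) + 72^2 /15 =16862441 /47460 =355.30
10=10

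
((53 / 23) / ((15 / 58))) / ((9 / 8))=24592 / 3105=7.92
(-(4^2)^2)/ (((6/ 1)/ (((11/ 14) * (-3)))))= 704/ 7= 100.57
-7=-7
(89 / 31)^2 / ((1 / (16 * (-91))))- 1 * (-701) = -10859315 / 961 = -11300.02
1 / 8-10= -79 / 8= -9.88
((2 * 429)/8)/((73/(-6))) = -1287/146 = -8.82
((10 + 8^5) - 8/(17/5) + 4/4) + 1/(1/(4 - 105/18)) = 3343031/102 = 32774.81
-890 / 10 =-89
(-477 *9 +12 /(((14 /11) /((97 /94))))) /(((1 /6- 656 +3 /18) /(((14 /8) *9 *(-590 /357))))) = -1870707690 /11001431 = -170.04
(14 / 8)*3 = 21 / 4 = 5.25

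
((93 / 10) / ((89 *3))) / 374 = 31 / 332860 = 0.00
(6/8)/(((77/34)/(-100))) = -33.12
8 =8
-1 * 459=-459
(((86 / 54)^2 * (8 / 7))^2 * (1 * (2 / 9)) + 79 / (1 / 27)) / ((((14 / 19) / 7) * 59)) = 9506444372519 / 27655126758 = 343.75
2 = 2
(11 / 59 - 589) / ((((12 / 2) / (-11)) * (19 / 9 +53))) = 286605 / 14632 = 19.59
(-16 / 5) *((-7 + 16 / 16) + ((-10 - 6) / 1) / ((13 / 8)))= 3296 / 65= 50.71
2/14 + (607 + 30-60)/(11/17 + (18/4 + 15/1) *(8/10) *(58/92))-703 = -92924395/143444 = -647.81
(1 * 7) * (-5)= -35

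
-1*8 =-8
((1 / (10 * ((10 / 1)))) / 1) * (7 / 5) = 7 / 500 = 0.01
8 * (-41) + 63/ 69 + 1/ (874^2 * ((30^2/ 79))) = -224868488321/ 687488400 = -327.09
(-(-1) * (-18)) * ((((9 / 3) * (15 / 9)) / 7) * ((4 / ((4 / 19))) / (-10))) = 171 / 7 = 24.43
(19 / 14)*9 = 171 / 14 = 12.21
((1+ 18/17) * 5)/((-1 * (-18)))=175/306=0.57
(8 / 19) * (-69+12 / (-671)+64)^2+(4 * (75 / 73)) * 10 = 32284363376 / 624484267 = 51.70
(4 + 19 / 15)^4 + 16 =39760081 / 50625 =785.38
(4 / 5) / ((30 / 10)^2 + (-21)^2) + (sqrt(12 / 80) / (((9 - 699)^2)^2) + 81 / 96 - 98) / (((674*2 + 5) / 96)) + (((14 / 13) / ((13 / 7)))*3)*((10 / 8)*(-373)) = -140281285499 / 171492750 + sqrt(15) / 31946473659375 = -818.00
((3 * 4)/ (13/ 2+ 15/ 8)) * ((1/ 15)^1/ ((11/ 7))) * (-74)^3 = -90770176/ 3685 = -24632.34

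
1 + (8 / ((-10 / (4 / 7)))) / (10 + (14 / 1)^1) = 103 / 105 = 0.98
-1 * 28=-28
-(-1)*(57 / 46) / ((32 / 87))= 4959 / 1472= 3.37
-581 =-581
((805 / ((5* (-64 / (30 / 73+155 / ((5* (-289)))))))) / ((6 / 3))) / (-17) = 1031527 / 45907072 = 0.02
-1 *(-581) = 581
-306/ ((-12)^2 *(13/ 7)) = -119/ 104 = -1.14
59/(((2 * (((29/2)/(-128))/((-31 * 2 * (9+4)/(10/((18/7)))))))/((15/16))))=10271664/203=50599.33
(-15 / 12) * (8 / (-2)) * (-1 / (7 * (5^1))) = -0.14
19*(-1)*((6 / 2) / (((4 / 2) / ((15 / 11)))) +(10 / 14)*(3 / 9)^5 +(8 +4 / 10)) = -198.52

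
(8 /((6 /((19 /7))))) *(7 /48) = 19 /36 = 0.53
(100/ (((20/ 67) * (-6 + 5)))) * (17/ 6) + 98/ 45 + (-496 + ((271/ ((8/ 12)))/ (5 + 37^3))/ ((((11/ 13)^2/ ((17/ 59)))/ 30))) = -3913636748444/ 2712355965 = -1442.89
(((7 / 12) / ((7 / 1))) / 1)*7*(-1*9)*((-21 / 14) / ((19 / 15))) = 945 / 152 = 6.22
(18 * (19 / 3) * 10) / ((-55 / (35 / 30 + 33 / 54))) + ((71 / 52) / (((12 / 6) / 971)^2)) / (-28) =-2216158447 / 192192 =-11530.96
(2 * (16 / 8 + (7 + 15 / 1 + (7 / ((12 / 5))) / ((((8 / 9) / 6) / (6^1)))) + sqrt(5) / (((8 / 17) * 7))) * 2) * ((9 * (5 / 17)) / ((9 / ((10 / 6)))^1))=25 * sqrt(5) / 42 + 9475 / 34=280.01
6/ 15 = 0.40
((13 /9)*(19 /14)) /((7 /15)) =1235 /294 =4.20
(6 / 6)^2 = 1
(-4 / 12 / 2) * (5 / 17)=-0.05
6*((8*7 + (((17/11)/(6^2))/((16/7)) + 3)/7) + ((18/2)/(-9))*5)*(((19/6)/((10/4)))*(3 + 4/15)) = 303383507/237600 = 1276.87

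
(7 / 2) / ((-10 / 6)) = -21 / 10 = -2.10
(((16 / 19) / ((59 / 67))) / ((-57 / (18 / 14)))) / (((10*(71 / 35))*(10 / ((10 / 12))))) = -134 / 1512229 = -0.00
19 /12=1.58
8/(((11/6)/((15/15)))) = 48/11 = 4.36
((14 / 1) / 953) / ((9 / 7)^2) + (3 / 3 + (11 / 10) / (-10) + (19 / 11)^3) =62182190887 / 10274388300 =6.05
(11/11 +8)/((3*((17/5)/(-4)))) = -60/17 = -3.53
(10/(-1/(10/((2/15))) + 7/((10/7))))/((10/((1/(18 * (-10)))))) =-5/4398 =-0.00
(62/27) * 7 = 434/27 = 16.07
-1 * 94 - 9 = -103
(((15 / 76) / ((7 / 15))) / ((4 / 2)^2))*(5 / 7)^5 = 703125 / 35765296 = 0.02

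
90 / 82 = 45 / 41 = 1.10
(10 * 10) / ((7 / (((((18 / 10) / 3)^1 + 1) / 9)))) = 160 / 63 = 2.54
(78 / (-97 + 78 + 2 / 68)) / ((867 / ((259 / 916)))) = -3367 / 2510985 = -0.00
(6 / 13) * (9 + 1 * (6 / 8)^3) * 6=5427 / 208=26.09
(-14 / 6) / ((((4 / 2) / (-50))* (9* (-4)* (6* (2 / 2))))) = -175 / 648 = -0.27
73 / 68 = 1.07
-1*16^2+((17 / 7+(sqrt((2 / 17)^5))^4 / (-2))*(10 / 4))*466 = 36314098124612477 / 14111957303143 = 2573.29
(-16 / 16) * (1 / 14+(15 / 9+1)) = -115 / 42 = -2.74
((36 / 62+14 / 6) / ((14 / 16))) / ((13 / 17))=36856 / 8463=4.35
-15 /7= -2.14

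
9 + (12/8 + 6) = 33/2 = 16.50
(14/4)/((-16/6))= -21/16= -1.31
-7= -7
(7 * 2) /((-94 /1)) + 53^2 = 132016 /47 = 2808.85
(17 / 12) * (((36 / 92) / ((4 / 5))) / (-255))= -1 / 368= -0.00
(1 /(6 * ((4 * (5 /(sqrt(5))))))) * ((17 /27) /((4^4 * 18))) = 17 * sqrt(5) /14929920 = 0.00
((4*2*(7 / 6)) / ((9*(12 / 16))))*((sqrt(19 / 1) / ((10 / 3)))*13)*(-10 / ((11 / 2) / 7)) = -20384*sqrt(19) / 297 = -299.16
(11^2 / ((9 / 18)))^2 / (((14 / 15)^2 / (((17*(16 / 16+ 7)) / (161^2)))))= 448014600 / 1270129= 352.73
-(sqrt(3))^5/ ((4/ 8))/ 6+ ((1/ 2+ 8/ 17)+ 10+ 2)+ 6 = 645/ 34-3* sqrt(3) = 13.77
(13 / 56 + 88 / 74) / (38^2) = 155 / 157472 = 0.00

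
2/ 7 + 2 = 16/ 7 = 2.29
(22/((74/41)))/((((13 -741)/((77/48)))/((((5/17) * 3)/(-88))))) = 2255/8373248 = 0.00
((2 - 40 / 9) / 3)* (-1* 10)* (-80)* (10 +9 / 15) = -186560 / 27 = -6909.63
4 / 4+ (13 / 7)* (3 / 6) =27 / 14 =1.93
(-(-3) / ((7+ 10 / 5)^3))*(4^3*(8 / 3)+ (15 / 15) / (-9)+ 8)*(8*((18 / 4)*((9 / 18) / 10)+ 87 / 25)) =396929 / 18225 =21.78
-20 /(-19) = 20 /19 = 1.05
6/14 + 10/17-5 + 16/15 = -5206/1785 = -2.92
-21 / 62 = -0.34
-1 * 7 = -7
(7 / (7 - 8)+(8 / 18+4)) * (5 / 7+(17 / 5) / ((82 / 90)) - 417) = 2723269 / 2583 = 1054.30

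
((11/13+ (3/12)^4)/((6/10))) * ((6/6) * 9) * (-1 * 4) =-42435/832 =-51.00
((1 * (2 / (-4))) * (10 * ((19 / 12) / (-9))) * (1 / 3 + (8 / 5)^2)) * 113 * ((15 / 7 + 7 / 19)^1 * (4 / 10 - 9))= -6211.12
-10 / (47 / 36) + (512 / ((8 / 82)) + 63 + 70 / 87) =5304.15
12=12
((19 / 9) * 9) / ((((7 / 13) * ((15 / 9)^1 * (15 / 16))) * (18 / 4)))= 7904 / 1575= 5.02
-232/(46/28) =-3248/23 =-141.22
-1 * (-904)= 904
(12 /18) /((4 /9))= 3 /2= 1.50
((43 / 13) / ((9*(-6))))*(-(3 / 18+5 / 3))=473 / 4212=0.11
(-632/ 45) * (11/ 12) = -1738/ 135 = -12.87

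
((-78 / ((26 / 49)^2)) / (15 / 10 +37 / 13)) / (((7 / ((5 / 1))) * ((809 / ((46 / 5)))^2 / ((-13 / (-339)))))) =-9435244 / 41785339445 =-0.00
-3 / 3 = -1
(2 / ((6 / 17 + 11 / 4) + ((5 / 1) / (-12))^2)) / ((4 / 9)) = 11016 / 8021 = 1.37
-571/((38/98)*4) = -27979/76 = -368.14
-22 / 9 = -2.44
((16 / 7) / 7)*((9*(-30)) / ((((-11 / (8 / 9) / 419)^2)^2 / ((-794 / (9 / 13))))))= 208497032069226168320 / 1568973483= 132887543561.64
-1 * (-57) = 57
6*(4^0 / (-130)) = -3 / 65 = -0.05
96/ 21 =32/ 7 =4.57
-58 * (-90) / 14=2610 / 7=372.86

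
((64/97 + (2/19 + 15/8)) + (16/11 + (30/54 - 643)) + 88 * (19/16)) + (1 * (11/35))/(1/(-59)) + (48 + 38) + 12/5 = -4740888091/10217592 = -463.99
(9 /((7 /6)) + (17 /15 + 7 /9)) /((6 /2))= 3032 /945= 3.21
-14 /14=-1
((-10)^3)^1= -1000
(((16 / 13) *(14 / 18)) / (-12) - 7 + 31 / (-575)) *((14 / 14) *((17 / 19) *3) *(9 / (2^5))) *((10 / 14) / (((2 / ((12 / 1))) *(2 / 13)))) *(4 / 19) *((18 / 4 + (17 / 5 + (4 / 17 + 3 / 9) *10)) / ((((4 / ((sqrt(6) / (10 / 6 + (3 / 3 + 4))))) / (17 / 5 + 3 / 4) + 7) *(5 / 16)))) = -142.69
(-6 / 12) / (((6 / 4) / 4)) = -4 / 3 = -1.33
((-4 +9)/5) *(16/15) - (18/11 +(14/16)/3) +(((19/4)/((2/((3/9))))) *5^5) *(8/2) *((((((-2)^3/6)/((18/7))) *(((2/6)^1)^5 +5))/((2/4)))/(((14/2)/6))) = -127074486619/2886840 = -44018.54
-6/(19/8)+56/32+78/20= 1187/380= 3.12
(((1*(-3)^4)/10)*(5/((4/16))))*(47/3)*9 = 22842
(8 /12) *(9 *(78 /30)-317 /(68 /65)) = -95069 /510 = -186.41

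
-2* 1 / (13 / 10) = -20 / 13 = -1.54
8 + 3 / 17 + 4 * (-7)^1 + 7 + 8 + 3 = -31 / 17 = -1.82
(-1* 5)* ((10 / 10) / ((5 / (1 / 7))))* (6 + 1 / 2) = -13 / 14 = -0.93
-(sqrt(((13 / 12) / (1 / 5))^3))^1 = -65 * sqrt(195) / 72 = -12.61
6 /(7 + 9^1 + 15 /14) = 84 /239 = 0.35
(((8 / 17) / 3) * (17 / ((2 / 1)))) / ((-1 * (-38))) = 2 / 57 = 0.04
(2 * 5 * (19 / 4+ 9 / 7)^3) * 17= 410278765 / 10976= 37379.63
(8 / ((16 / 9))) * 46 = 207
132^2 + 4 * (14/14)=17428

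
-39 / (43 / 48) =-1872 / 43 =-43.53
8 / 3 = 2.67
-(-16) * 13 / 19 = 208 / 19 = 10.95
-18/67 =-0.27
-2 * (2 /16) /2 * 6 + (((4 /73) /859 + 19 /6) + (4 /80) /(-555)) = 420524242 /174011925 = 2.42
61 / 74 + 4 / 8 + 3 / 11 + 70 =71.60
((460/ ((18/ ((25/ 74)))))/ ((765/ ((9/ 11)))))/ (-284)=-575/ 17684964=-0.00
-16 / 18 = -8 / 9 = -0.89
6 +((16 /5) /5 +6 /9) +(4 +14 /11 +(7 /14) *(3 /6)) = 42337 /3300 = 12.83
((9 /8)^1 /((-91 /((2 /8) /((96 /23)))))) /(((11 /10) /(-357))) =17595 /73216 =0.24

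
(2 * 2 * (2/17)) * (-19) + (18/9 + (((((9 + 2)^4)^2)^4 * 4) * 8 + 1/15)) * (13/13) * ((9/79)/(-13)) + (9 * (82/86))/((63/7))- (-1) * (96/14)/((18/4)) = -46672932501778613599311465265022667028528/78827385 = -592090331320500021652519200000000.00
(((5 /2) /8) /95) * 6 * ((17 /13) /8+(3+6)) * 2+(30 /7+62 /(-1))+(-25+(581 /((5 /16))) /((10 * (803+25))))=-23515094389 /286322400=-82.13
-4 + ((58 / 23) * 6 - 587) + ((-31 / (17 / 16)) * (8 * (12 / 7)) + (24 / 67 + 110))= -158741263 / 183379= -865.65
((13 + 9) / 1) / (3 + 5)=11 / 4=2.75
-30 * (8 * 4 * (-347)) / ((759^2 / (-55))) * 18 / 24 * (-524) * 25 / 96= 56821250 / 17457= 3254.93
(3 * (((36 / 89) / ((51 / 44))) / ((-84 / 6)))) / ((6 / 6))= -792 / 10591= -0.07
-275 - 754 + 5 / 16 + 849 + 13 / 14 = -20021 / 112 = -178.76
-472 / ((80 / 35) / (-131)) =54103 / 2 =27051.50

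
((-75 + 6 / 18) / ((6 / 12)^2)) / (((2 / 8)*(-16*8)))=28 / 3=9.33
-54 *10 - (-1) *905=365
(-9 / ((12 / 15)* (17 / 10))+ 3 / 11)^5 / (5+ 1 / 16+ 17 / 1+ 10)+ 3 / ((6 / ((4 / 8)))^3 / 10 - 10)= -51555108109391319 / 160754580964021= -320.71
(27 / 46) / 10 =27 / 460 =0.06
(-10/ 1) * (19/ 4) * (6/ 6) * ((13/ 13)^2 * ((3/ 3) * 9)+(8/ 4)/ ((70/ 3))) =-3021/ 7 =-431.57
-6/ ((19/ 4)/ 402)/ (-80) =603/ 95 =6.35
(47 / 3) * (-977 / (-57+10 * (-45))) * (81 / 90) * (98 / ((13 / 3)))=6750093 / 10985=614.48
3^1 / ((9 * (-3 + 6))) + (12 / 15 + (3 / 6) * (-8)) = -139 / 45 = -3.09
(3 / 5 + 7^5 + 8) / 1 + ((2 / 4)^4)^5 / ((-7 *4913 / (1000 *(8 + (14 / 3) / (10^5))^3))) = 16815.60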